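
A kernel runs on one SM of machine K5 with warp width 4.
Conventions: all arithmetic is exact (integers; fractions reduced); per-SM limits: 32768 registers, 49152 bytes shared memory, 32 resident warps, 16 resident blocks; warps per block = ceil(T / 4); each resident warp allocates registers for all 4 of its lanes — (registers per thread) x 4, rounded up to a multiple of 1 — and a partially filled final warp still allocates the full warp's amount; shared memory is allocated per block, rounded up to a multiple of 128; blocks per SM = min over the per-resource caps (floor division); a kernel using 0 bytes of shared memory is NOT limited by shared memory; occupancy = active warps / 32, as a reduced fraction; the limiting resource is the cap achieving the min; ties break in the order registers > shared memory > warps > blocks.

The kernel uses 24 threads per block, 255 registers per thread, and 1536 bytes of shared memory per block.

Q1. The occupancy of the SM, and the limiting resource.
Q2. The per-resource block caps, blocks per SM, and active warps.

Answer: occupancy 15/16, limited by registers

registers: 5 blocks
shared memory: 32 blocks
warps: 5 blocks
blocks: 16 blocks

Answer: 5 blocks, 30 active warps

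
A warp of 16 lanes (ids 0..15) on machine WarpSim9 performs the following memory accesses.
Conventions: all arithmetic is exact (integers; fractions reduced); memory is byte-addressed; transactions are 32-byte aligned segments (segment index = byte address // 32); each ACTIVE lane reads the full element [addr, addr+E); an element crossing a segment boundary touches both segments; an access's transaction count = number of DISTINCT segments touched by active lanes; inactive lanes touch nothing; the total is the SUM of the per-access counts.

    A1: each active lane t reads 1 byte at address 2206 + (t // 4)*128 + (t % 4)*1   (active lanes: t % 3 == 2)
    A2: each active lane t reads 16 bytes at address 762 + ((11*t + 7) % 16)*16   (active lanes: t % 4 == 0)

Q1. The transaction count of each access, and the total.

A1: 5 transactions
A2: 4 transactions

Answer: 5,4; total 9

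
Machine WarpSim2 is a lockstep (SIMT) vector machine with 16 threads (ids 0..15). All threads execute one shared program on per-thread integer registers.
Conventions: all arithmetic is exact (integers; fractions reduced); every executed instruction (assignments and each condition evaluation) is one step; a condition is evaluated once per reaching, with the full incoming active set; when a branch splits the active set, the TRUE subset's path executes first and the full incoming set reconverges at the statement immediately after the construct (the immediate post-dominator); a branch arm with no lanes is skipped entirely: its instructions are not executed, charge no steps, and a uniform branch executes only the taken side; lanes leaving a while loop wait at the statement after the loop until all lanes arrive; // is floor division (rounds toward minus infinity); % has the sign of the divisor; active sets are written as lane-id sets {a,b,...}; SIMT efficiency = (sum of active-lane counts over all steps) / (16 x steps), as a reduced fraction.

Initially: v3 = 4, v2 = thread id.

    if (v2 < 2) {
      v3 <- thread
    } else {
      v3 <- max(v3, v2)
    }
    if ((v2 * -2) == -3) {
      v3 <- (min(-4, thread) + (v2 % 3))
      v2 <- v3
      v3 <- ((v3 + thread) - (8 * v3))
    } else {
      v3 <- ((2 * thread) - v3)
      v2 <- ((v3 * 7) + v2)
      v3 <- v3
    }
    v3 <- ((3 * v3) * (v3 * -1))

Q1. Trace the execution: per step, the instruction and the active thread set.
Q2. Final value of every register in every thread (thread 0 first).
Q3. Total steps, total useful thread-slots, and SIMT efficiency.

step 0: eval (v2 < 2)                {0,1,2,3,4,5,6,7,8,9,10,11,12,13,14,15}
step 1: v3 <- thread                 {0,1}
step 2: v3 <- max(v3, v2)            {2,3,4,5,6,7,8,9,10,11,12,13,14,15}
step 3: eval ((v2 * -2) == -3)       {0,1,2,3,4,5,6,7,8,9,10,11,12,13,14,15}
step 4: v3 <- ((2 * thread) - v3)    {0,1,2,3,4,5,6,7,8,9,10,11,12,13,14,15}
step 5: v2 <- ((v3 * 7) + v2)        {0,1,2,3,4,5,6,7,8,9,10,11,12,13,14,15}
step 6: v3 <- v3                     {0,1,2,3,4,5,6,7,8,9,10,11,12,13,14,15}
step 7: v3 <- ((3 * v3) * (v3 * -1)) {0,1,2,3,4,5,6,7,8,9,10,11,12,13,14,15}

Answer: 8 steps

v3: 0,-3,0,-12,-48,-75,-108,-147,-192,-243,-300,-363,-432,-507,-588,-675
v2: 0,8,2,17,32,40,48,56,64,72,80,88,96,104,112,120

steps = 8; useful = 112; efficiency = 112/128 = 7/8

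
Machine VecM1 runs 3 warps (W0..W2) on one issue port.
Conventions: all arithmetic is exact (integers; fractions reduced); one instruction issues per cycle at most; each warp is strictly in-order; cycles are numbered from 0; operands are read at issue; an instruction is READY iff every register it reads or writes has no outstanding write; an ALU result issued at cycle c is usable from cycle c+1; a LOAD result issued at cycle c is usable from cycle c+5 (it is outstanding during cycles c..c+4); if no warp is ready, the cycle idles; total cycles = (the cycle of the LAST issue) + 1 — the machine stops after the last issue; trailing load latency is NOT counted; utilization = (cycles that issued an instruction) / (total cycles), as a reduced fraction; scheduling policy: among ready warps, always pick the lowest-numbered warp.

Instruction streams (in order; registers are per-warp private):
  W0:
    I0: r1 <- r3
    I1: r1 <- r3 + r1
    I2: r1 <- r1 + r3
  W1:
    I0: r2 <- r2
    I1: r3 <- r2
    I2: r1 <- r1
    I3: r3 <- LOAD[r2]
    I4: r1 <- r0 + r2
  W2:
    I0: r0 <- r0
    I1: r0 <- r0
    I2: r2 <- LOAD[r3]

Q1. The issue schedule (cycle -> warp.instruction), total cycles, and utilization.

cycle 0: W0.I0
cycle 1: W0.I1
cycle 2: W0.I2
cycle 3: W1.I0
cycle 4: W1.I1
cycle 5: W1.I2
cycle 6: W1.I3
cycle 7: W1.I4
cycle 8: W2.I0
cycle 9: W2.I1
cycle 10: W2.I2

Answer: 11 cycles, utilization 1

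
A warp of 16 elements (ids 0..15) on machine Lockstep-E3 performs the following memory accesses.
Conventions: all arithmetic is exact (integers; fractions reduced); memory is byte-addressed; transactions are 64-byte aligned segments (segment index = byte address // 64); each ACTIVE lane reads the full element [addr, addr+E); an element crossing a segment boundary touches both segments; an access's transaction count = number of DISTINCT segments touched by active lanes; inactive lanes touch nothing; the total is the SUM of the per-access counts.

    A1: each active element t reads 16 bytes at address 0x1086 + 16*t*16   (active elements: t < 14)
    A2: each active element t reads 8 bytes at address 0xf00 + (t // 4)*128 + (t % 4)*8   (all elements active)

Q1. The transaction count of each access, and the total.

A1: 14 transactions
A2: 4 transactions

Answer: 14,4; total 18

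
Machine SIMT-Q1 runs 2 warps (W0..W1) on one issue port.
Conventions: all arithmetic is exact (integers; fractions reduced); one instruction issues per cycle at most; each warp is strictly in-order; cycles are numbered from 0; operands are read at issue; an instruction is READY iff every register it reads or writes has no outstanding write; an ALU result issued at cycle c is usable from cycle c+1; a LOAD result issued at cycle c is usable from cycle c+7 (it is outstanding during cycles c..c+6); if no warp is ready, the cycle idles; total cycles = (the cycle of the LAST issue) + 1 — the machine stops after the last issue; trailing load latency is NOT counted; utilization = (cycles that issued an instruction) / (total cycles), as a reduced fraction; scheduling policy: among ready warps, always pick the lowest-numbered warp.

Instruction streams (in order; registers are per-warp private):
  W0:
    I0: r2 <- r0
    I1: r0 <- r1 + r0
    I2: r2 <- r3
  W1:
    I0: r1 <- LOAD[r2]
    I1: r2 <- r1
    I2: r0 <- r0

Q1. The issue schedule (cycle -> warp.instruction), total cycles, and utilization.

cycle 0: W0.I0
cycle 1: W0.I1
cycle 2: W0.I2
cycle 3: W1.I0
cycle 4: idle
cycle 5: idle
cycle 6: idle
cycle 7: idle
cycle 8: idle
cycle 9: idle
cycle 10: W1.I1
cycle 11: W1.I2

Answer: 12 cycles, utilization 1/2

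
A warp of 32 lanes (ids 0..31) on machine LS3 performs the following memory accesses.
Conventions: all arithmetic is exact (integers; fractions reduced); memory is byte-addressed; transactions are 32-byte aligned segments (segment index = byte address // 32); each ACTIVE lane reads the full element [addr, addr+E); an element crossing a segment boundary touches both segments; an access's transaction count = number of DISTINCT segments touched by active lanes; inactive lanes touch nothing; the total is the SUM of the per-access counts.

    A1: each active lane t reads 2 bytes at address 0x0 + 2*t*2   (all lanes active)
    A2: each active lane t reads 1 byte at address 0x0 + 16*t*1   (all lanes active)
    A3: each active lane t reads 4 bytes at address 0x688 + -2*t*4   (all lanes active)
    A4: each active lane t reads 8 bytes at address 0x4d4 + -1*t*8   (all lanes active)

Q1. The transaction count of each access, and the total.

A1: 4 transactions
A2: 16 transactions
A3: 9 transactions
A4: 9 transactions

Answer: 4,16,9,9; total 38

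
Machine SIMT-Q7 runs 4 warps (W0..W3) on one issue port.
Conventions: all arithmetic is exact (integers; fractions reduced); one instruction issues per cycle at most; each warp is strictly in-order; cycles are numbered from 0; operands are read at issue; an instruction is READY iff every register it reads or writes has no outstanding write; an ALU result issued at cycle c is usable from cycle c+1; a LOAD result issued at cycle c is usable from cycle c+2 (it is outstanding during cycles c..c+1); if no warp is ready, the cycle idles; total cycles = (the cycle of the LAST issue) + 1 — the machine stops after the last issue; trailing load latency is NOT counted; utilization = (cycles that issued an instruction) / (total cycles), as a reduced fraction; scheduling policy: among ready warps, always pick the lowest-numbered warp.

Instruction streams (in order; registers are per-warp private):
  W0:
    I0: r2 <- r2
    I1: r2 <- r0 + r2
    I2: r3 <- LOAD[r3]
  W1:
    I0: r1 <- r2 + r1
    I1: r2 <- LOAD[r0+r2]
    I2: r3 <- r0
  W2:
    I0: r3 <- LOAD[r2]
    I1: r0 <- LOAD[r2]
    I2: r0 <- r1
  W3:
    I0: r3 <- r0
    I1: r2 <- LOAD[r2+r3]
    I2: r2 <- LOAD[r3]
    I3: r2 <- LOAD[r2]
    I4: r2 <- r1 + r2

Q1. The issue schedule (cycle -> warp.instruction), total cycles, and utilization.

cycle 0: W0.I0
cycle 1: W0.I1
cycle 2: W0.I2
cycle 3: W1.I0
cycle 4: W1.I1
cycle 5: W1.I2
cycle 6: W2.I0
cycle 7: W2.I1
cycle 8: W3.I0
cycle 9: W2.I2
cycle 10: W3.I1
cycle 11: idle
cycle 12: W3.I2
cycle 13: idle
cycle 14: W3.I3
cycle 15: idle
cycle 16: W3.I4

Answer: 17 cycles, utilization 14/17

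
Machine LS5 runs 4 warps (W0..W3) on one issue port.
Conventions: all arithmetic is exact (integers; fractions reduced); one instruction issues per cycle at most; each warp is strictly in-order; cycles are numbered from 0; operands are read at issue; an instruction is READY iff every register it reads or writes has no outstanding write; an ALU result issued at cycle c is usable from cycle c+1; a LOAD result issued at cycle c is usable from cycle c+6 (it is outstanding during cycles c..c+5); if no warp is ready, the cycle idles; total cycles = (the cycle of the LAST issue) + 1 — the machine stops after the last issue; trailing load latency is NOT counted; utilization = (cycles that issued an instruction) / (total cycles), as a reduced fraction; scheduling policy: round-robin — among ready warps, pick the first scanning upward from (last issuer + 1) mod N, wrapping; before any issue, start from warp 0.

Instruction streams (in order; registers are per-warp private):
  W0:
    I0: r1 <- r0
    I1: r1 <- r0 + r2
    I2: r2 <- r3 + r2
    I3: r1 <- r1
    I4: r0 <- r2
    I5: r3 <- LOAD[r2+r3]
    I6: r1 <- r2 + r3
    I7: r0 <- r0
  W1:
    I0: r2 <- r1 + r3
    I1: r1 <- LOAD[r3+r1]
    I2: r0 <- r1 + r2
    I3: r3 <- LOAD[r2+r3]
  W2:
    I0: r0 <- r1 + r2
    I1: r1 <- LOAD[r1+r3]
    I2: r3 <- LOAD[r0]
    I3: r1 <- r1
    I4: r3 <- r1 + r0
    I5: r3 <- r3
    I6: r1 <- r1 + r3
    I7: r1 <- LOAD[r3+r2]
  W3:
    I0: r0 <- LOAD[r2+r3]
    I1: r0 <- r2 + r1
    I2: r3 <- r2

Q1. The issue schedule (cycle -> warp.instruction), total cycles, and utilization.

cycle 0: W0.I0
cycle 1: W1.I0
cycle 2: W2.I0
cycle 3: W3.I0
cycle 4: W0.I1
cycle 5: W1.I1
cycle 6: W2.I1
cycle 7: W0.I2
cycle 8: W2.I2
cycle 9: W3.I1
cycle 10: W0.I3
cycle 11: W1.I2
cycle 12: W2.I3
cycle 13: W3.I2
cycle 14: W0.I4
cycle 15: W1.I3
cycle 16: W2.I4
cycle 17: W0.I5
cycle 18: W2.I5
cycle 19: W2.I6
cycle 20: W2.I7
cycle 21: idle
cycle 22: idle
cycle 23: W0.I6
cycle 24: W0.I7

Answer: 25 cycles, utilization 23/25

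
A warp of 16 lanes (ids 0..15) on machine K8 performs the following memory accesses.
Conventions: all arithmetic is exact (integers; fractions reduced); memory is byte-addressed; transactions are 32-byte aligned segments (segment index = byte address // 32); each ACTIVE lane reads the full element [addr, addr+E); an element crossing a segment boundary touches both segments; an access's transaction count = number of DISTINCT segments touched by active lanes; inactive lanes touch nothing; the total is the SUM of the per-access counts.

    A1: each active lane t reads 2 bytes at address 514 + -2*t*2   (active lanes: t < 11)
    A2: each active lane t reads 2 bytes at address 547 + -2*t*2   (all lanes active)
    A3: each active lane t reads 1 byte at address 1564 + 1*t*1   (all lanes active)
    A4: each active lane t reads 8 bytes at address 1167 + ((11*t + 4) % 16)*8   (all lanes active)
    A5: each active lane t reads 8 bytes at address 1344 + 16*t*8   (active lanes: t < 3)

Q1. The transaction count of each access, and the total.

A1: 3 transactions
A2: 3 transactions
A3: 2 transactions
A4: 5 transactions
A5: 3 transactions

Answer: 3,3,2,5,3; total 16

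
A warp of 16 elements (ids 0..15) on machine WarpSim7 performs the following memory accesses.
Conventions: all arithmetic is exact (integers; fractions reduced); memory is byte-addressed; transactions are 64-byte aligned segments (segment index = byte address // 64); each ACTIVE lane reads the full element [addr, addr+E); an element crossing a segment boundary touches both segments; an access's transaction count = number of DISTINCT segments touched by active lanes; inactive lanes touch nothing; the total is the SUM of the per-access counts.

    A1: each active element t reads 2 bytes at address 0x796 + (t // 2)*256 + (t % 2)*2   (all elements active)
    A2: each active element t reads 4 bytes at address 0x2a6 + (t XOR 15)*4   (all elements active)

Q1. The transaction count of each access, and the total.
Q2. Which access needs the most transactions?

A1: 8 transactions
A2: 2 transactions

Answer: 8,2; total 10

Answer: A1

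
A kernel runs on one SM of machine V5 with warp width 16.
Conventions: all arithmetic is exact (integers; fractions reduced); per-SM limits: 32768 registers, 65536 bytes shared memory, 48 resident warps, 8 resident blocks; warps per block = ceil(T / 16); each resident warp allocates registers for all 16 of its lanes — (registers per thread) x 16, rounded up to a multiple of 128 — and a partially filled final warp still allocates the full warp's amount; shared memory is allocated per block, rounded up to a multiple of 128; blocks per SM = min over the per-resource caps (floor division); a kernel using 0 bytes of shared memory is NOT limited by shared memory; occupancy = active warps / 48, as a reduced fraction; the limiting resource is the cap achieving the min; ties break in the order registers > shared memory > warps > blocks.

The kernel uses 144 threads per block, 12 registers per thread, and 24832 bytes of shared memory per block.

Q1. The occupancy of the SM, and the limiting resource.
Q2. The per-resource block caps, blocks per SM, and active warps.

Answer: occupancy 3/8, limited by shared memory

registers: 14 blocks
shared memory: 2 blocks
warps: 5 blocks
blocks: 8 blocks

Answer: 2 blocks, 18 active warps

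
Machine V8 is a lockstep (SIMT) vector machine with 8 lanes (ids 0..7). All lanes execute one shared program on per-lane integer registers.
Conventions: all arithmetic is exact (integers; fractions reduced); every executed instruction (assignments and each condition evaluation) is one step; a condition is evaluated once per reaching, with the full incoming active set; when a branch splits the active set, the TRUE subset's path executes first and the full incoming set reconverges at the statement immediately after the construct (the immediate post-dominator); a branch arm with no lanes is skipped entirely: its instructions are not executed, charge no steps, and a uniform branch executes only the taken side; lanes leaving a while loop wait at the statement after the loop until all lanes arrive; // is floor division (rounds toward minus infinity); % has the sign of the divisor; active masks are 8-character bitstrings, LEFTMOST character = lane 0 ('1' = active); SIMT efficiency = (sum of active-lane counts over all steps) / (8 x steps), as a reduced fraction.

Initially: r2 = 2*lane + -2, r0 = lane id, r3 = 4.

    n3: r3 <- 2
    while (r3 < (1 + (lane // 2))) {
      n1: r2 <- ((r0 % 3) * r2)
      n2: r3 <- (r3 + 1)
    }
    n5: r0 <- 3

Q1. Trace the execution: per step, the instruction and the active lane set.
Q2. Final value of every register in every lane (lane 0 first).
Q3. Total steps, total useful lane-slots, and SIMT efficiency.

step 0: r3 <- 2                      11111111
step 1: eval (r3 < (1 + (lane // 2))) 11111111
step 2: r2 <- ((r0 % 3) * r2)        00001111
step 3: r3 <- (r3 + 1)               00001111
step 4: eval (r3 < (1 + (lane // 2))) 00001111
step 5: r2 <- ((r0 % 3) * r2)        00000011
step 6: r3 <- (r3 + 1)               00000011
step 7: eval (r3 < (1 + (lane // 2))) 00000011
step 8: r0 <- 3                      11111111

Answer: 9 steps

r2: -2,0,2,4,6,16,0,12
r0: 3,3,3,3,3,3,3,3
r3: 2,2,2,2,3,3,4,4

steps = 9; useful = 42; efficiency = 42/72 = 7/12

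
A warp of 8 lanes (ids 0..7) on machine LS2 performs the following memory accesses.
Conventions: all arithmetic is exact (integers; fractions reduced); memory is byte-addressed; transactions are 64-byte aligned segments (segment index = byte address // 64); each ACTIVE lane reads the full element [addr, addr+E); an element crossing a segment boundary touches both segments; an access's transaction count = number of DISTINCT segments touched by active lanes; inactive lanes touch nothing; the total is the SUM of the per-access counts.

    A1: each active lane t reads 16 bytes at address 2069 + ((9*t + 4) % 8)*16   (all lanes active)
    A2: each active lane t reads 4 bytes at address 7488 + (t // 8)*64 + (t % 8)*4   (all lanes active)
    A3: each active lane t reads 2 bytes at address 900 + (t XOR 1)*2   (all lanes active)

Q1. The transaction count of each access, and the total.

A1: 3 transactions
A2: 1 transaction
A3: 1 transaction

Answer: 3,1,1; total 5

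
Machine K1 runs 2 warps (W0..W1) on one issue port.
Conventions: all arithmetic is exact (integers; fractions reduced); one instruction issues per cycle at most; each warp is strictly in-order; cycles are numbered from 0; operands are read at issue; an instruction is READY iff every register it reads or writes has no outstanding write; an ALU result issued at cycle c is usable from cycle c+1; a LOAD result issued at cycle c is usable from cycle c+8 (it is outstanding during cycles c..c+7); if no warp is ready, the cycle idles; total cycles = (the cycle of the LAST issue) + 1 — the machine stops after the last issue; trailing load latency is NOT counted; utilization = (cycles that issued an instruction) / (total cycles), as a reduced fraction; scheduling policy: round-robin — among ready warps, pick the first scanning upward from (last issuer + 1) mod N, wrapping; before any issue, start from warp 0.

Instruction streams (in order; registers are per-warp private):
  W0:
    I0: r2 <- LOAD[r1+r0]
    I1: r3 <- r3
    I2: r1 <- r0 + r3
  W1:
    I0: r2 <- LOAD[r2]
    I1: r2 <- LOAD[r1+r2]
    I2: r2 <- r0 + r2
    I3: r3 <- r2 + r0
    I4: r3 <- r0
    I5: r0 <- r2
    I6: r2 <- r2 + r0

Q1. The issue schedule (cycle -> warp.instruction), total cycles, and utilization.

cycle 0: W0.I0
cycle 1: W1.I0
cycle 2: W0.I1
cycle 3: W0.I2
cycle 4: idle
cycle 5: idle
cycle 6: idle
cycle 7: idle
cycle 8: idle
cycle 9: W1.I1
cycle 10: idle
cycle 11: idle
cycle 12: idle
cycle 13: idle
cycle 14: idle
cycle 15: idle
cycle 16: idle
cycle 17: W1.I2
cycle 18: W1.I3
cycle 19: W1.I4
cycle 20: W1.I5
cycle 21: W1.I6

Answer: 22 cycles, utilization 5/11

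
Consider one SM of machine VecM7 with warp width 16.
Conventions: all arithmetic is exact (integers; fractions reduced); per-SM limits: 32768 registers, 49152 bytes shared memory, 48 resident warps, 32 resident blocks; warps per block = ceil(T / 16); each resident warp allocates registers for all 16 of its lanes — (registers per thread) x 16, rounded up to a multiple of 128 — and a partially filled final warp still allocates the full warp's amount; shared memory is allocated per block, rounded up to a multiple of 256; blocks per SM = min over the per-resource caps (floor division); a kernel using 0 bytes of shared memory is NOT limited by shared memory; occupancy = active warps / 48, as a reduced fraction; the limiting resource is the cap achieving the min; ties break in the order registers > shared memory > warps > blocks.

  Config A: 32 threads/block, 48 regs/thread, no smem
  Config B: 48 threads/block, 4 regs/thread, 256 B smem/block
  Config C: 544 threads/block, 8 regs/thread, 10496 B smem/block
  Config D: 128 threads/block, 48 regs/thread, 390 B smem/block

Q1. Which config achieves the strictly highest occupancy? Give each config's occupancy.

occupancies: A 7/8, B 1, C 17/24, D 5/6

Answer: B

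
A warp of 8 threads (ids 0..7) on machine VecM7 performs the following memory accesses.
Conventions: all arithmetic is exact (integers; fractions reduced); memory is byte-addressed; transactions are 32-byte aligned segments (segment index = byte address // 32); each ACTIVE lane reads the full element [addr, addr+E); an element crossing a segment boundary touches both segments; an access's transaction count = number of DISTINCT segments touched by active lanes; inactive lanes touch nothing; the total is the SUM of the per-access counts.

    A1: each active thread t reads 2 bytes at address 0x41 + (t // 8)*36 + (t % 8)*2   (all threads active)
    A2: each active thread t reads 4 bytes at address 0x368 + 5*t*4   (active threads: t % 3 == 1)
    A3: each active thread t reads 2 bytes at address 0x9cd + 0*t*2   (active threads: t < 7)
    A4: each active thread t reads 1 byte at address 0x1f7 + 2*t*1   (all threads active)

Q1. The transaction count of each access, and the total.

A1: 1 transaction
A2: 3 transactions
A3: 1 transaction
A4: 2 transactions

Answer: 1,3,1,2; total 7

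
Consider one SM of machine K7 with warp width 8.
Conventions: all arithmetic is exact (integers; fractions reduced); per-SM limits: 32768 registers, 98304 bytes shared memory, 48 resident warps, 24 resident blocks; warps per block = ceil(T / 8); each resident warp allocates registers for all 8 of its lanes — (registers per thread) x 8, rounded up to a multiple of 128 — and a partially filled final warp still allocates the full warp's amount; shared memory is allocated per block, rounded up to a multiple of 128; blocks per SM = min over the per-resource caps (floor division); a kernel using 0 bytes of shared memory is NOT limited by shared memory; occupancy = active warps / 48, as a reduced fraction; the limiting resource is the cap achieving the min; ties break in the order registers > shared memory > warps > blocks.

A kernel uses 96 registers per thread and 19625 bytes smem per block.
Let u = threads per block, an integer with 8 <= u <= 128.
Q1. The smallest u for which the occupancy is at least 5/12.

Answer: u = 33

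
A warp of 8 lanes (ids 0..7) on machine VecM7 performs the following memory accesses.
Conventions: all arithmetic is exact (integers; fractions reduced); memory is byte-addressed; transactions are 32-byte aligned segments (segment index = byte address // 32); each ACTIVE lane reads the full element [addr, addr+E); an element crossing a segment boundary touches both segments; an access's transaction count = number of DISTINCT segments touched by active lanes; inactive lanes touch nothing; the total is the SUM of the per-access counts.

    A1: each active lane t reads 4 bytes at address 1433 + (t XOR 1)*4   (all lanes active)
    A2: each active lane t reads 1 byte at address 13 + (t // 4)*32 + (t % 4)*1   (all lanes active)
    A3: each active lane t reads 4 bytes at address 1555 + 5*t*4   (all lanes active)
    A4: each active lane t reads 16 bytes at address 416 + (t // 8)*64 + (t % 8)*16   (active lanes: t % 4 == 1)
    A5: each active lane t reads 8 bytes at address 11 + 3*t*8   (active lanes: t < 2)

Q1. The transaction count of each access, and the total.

A1: 2 transactions
A2: 2 transactions
A3: 6 transactions
A4: 2 transactions
A5: 2 transactions

Answer: 2,2,6,2,2; total 14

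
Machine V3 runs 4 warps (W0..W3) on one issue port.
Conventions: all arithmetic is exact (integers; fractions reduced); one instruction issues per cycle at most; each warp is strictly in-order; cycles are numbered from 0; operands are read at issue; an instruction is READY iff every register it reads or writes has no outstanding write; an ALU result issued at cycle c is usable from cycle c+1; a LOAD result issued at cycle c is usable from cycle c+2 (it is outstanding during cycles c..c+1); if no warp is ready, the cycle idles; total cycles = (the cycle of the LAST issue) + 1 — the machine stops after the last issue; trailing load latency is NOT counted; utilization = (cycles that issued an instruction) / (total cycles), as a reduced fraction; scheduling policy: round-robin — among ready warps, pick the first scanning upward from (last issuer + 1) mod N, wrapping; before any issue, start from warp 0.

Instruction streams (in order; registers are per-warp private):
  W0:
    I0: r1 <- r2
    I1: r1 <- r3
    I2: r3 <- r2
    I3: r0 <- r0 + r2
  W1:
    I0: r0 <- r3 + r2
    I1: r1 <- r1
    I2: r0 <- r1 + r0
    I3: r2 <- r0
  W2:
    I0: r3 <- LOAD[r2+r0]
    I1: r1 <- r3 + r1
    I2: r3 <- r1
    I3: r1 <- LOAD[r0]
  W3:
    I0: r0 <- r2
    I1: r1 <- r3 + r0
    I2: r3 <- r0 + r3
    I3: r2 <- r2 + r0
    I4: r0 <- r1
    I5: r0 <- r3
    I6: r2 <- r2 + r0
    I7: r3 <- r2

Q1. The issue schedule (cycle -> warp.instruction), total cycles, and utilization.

cycle 0: W0.I0
cycle 1: W1.I0
cycle 2: W2.I0
cycle 3: W3.I0
cycle 4: W0.I1
cycle 5: W1.I1
cycle 6: W2.I1
cycle 7: W3.I1
cycle 8: W0.I2
cycle 9: W1.I2
cycle 10: W2.I2
cycle 11: W3.I2
cycle 12: W0.I3
cycle 13: W1.I3
cycle 14: W2.I3
cycle 15: W3.I3
cycle 16: W3.I4
cycle 17: W3.I5
cycle 18: W3.I6
cycle 19: W3.I7

Answer: 20 cycles, utilization 1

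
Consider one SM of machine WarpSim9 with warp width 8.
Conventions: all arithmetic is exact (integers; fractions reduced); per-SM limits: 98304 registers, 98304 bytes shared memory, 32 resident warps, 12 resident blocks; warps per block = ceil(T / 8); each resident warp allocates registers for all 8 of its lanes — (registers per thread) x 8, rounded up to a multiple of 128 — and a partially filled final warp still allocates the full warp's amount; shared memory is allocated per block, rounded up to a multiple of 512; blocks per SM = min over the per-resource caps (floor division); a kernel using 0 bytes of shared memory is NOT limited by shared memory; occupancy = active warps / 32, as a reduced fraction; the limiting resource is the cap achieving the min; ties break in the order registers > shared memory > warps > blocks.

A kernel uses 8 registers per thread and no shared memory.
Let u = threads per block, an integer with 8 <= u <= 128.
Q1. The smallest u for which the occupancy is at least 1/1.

Answer: u = 25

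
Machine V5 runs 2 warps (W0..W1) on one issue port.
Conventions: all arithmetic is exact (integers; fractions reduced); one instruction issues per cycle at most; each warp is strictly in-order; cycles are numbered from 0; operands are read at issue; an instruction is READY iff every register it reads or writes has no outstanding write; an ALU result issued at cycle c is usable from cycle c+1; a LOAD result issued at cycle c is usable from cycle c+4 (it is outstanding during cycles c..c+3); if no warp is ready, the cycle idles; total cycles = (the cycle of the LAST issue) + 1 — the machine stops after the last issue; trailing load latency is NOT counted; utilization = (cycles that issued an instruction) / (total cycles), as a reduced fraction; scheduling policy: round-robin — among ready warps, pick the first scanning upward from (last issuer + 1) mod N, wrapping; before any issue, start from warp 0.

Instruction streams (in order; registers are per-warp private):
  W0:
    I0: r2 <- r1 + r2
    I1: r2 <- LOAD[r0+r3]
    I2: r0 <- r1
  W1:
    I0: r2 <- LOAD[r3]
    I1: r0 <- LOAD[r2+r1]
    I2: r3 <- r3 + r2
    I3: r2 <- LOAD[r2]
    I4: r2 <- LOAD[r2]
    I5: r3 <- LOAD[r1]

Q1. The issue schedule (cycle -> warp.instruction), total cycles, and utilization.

cycle 0: W0.I0
cycle 1: W1.I0
cycle 2: W0.I1
cycle 3: W0.I2
cycle 4: idle
cycle 5: W1.I1
cycle 6: W1.I2
cycle 7: W1.I3
cycle 8: idle
cycle 9: idle
cycle 10: idle
cycle 11: W1.I4
cycle 12: W1.I5

Answer: 13 cycles, utilization 9/13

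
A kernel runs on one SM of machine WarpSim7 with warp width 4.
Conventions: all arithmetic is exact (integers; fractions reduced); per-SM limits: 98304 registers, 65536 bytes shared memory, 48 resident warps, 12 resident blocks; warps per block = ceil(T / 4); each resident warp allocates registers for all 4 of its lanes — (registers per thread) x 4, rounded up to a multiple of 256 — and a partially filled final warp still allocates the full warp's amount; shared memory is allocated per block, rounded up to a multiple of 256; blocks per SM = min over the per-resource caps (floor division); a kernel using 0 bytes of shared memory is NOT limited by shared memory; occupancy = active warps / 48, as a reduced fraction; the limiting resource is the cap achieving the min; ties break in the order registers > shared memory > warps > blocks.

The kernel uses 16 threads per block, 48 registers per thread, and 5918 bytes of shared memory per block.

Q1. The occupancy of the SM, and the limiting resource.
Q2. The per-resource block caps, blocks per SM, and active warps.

Answer: occupancy 5/6, limited by shared memory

registers: 96 blocks
shared memory: 10 blocks
warps: 12 blocks
blocks: 12 blocks

Answer: 10 blocks, 40 active warps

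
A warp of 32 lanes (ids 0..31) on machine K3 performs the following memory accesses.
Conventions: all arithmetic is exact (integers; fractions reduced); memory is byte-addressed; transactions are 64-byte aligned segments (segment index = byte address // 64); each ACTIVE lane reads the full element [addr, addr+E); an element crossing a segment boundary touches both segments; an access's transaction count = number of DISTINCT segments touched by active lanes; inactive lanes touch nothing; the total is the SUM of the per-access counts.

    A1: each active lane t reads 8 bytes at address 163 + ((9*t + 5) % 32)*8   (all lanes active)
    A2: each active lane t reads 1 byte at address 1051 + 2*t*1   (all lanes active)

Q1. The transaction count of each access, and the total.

A1: 5 transactions
A2: 2 transactions

Answer: 5,2; total 7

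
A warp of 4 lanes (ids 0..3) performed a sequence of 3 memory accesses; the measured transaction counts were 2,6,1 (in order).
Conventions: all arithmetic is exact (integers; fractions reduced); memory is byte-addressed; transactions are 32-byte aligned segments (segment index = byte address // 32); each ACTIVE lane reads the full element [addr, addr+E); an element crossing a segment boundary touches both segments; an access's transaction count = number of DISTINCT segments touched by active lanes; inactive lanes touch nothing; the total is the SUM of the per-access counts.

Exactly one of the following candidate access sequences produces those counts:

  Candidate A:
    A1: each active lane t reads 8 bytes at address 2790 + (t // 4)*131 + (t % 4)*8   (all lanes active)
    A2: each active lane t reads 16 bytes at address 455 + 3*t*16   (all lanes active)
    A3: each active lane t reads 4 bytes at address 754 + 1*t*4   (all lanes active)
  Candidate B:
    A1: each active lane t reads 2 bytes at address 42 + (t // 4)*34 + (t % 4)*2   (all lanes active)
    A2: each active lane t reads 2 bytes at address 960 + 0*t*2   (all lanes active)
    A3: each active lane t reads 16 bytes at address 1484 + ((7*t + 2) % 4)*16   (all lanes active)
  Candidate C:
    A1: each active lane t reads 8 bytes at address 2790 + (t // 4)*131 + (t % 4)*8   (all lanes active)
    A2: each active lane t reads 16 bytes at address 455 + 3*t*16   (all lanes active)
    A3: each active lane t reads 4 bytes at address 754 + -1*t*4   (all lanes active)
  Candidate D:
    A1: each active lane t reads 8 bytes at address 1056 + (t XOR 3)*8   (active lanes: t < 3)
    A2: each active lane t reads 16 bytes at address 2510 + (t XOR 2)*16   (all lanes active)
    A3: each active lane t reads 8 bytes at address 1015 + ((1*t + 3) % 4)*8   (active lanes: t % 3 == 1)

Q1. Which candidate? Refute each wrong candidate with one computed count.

A: A3 gives 2 transactions, not 1
B: A1 gives 1 transaction, not 2
D: A1 gives 1 transaction, not 2
C: all counts match (2,6,1)

Answer: C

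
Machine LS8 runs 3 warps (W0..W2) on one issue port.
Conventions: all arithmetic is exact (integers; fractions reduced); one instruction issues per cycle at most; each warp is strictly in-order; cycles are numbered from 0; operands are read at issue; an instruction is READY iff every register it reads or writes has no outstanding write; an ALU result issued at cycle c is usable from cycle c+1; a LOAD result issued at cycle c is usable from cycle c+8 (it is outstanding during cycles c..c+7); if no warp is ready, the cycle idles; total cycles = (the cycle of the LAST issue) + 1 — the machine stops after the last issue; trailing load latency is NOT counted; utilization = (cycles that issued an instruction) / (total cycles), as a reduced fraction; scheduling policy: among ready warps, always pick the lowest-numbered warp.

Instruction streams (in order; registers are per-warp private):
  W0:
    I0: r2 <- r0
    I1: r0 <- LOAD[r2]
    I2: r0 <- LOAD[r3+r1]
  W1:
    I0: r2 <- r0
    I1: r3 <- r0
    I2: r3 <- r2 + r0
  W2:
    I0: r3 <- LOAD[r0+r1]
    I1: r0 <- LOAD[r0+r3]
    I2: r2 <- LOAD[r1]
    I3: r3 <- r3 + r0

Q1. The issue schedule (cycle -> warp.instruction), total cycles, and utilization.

cycle 0: W0.I0
cycle 1: W0.I1
cycle 2: W1.I0
cycle 3: W1.I1
cycle 4: W1.I2
cycle 5: W2.I0
cycle 6: idle
cycle 7: idle
cycle 8: idle
cycle 9: W0.I2
cycle 10: idle
cycle 11: idle
cycle 12: idle
cycle 13: W2.I1
cycle 14: W2.I2
cycle 15: idle
cycle 16: idle
cycle 17: idle
cycle 18: idle
cycle 19: idle
cycle 20: idle
cycle 21: W2.I3

Answer: 22 cycles, utilization 5/11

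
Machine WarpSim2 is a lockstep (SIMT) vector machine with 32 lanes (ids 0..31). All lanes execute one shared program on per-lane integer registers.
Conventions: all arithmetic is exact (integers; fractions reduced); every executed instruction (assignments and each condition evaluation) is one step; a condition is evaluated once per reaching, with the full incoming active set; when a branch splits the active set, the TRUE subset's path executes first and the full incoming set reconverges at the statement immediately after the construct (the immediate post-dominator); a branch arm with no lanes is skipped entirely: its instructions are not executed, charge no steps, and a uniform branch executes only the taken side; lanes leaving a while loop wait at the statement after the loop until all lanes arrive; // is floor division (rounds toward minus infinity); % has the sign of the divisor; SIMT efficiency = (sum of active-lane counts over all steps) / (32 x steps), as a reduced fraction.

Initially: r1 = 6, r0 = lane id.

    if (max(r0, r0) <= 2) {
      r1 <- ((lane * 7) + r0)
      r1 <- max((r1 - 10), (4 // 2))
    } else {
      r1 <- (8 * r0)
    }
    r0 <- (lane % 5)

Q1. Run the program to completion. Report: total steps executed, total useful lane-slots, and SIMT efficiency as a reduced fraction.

Answer: 5 steps, 99 useful, 99/160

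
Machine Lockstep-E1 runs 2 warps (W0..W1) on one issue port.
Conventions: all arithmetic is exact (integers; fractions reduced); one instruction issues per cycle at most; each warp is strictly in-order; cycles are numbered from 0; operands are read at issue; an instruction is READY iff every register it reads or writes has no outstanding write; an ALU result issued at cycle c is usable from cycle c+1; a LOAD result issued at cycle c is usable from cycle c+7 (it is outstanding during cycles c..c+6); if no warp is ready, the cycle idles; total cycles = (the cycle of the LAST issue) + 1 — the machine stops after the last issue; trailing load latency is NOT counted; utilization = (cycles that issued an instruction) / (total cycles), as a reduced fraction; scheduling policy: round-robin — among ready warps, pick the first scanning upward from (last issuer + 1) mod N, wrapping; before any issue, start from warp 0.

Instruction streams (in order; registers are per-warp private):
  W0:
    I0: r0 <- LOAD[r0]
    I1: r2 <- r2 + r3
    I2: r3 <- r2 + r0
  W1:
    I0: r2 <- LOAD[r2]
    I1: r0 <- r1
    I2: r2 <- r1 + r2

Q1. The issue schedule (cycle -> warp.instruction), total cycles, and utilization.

cycle 0: W0.I0
cycle 1: W1.I0
cycle 2: W0.I1
cycle 3: W1.I1
cycle 4: idle
cycle 5: idle
cycle 6: idle
cycle 7: W0.I2
cycle 8: W1.I2

Answer: 9 cycles, utilization 2/3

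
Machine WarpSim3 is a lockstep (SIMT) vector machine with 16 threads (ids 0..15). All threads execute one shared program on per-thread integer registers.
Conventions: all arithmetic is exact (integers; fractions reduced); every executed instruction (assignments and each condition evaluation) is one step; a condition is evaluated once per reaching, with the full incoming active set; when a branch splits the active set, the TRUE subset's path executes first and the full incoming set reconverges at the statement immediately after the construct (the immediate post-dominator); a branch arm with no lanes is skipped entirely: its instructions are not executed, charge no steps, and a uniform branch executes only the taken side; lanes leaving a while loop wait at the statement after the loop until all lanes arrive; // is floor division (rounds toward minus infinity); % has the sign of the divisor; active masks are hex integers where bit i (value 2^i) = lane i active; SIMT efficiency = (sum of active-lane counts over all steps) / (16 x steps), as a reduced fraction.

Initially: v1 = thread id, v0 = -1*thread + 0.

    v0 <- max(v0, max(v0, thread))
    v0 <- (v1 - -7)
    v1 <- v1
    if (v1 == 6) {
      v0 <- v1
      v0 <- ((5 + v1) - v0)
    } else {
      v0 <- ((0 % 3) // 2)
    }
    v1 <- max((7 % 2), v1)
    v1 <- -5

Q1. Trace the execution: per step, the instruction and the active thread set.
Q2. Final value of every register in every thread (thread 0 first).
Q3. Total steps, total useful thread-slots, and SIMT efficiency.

step 0: v0 <- max(v0, max(v0, thread)) 0xffff
step 1: v0 <- (v1 - -7)              0xffff
step 2: v1 <- v1                     0xffff
step 3: eval (v1 == 6)               0xffff
step 4: v0 <- v1                     0x0040
step 5: v0 <- ((5 + v1) - v0)        0x0040
step 6: v0 <- ((0 % 3) // 2)         0xffbf
step 7: v1 <- max((7 % 2), v1)       0xffff
step 8: v1 <- -5                     0xffff

Answer: 9 steps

v1: -5,-5,-5,-5,-5,-5,-5,-5,-5,-5,-5,-5,-5,-5,-5,-5
v0: 0,0,0,0,0,0,5,0,0,0,0,0,0,0,0,0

steps = 9; useful = 113; efficiency = 113/144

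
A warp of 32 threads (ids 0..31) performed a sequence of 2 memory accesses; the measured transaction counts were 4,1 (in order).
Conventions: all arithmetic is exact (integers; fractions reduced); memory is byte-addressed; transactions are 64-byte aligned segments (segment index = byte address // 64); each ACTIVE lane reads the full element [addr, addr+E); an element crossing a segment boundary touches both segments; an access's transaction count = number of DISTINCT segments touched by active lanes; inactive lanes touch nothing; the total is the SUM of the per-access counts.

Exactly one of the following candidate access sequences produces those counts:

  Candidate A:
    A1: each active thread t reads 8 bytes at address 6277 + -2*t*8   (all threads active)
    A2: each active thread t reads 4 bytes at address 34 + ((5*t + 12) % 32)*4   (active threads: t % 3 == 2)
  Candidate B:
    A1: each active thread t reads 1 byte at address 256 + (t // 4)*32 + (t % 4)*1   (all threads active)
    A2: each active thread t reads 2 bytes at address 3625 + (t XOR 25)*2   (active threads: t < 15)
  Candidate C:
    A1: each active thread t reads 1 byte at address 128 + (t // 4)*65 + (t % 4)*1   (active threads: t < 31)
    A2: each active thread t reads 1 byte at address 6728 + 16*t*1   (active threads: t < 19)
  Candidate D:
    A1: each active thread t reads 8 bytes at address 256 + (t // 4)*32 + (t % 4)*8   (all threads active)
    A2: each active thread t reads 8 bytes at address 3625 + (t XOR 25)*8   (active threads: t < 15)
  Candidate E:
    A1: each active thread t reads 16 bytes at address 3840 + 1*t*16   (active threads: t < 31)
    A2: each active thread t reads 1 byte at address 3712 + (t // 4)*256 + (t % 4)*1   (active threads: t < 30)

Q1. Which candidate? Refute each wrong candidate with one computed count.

A: A1 gives 9 transactions, not 4
C: A1 gives 8 transactions, not 4
D: A2 gives 3 transactions, not 1
E: A1 gives 8 transactions, not 4
B: all counts match (4,1)

Answer: B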